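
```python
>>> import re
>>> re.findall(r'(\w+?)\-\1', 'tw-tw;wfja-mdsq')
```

`\1` has to match the exact text group 1 already captured.
With a single group, `findall` returns only what that group captured — 1 item.

['tw']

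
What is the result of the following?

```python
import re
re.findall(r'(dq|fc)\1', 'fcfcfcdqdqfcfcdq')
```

`\1` is not a pattern — it's the concrete string captured by group 1, re-applied verbatim.
Matches: at [0:4] match 'fcfc', group 1 = 'fc'; at [6:10] match 'dqdq', group 1 = 'dq'; at [10:14] match 'fcfc', group 1 = 'fc'.
One capturing group, so `findall` returns just the captured substring from each match — 3 in all.

['fc', 'dq', 'fc']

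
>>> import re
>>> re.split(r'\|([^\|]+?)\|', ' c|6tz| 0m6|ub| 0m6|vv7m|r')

[' c', '6tz', ' 0m6', 'ub', ' 0m6', 'vv7m', 'r']

Matches to split on: at [2:7] → '|6tz|'; at [11:15] → '|ub|'; at [19:25] → '|vv7m|'.
Because the pattern has a capturing group, `split` also inserts each captured text between the pieces.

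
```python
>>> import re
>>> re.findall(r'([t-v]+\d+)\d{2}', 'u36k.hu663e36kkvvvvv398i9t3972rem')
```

Pattern: one or more of a character in [t-v], then one or more of a digit (captured); then exactly 2 of a digit.
`findall` collects group 1 from each match (3 total).

['u6', 'vvvvv3', 't39']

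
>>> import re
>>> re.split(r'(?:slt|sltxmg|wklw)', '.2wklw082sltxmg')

`|` is ordered: at each position the engine commits to the first alternative that works.
Each match becomes a cut point; 3 segments remain.

['.2', '082', 'xmg']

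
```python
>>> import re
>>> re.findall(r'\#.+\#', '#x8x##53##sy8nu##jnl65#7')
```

['#x8x##53##sy8nu##jnl65#']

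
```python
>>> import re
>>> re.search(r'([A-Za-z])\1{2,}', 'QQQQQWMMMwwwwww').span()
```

`\1` is not a pattern — it's the concrete string captured by group 1, re-applied verbatim.
The match spans [0:5] → 'QQQQQ'.

(0, 5)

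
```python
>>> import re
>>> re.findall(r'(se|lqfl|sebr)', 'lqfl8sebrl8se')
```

['lqfl', 'se', 'se']

`|` is ordered: at each position the engine commits to the first alternative that works.
Walking the string: at [0:4] match 'lqfl', group 1 = 'lqfl'; at [5:7] match 'se', group 1 = 'se'; at [11:13] match 'se', group 1 = 'se'.
One capturing group, so `findall` returns just the captured substring from each match — 3 in all.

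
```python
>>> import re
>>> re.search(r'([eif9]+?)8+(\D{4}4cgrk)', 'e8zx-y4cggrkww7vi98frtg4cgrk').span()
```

Pattern: one or more of one of [eif9] (lazy) (captured); then one or more of a literal '8'; then exactly 4 of a non-digit, then the literal '4c', then the literal 'grk' (captured).
`re.search` tries every starting position until one works.
The match spans [16:28] → 'i98frtg4cgrk'.
Captured: group 1 = 'i9', group 2 = 'frtg4cgrk'.

(16, 28)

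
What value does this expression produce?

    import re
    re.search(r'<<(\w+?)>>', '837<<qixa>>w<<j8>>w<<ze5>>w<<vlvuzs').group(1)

`search` walks the string left to right and returns the first match it finds.
The match spans [3:11] → '<<qixa>>'.
Captured: group 1 = 'qixa'.

'qixa'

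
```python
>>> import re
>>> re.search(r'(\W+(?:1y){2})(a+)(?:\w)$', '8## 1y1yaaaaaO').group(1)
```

'## 1y1y'

The match spans [1:14] → '## 1y1yaaaaaO'.
Captured: group 1 = '## 1y1y', group 2 = 'aaaaa'.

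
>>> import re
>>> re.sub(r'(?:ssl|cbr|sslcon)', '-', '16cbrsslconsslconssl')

'16--con-con-'

Branches in `(...|...)` are attempted left-to-right; the first branch that allows the whole pattern to succeed is taken.
Each match is replaced by '-'.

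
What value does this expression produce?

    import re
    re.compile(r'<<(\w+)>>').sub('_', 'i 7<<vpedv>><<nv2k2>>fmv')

Matches: at [3:12] → '<<vpedv>>'; at [12:21] → '<<nv2k2>>'.
Each match is replaced by '_'.

'i 7__fmv'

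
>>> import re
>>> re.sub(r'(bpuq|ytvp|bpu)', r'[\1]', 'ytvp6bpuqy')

'[ytvp]6[bpuq]y'

Alternation isn't longest-match — the leftmost alternative that fits at this position is chosen.
Each match is replaced using the text its own group 1 captured.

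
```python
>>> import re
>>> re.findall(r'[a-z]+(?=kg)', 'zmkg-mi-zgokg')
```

The positive lookaround only admits positions where the adjacent text matches; those characters stay outside the span.
With no groups in the pattern, `findall` gives back each whole match — 2 here.

['zm', 'zgo']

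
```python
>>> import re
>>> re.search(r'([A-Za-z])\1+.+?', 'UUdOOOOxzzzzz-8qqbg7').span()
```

`\1` has to match the exact text group 1 already captured.
`search` walks the string left to right and returns the first match it finds.
The match spans [0:3] → 'UUd'.
Captured: group 1 = 'U'.

(0, 3)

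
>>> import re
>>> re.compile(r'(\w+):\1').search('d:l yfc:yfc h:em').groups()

The match spans [4:11] → 'yfc:yfc'.
Captured: group 1 = 'yfc'.

('yfc',)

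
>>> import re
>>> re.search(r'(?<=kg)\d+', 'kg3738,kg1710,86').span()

The lookaround is zero-width — it requires the adjacent text to match without consuming it, so the asserted text isn't part of the match.
The match spans [2:6] → '3738'.

(2, 6)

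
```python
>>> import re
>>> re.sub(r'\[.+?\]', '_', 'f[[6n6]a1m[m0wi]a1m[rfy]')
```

'f_a1m_a1m_'

Lazy quantifiers expand one character at a time until the remainder of the pattern can match.
Matches: at [1:7] → '[[6n6]'; at [10:16] → '[m0wi]'; at [19:24] → '[rfy]'.
Each match is replaced by '_'.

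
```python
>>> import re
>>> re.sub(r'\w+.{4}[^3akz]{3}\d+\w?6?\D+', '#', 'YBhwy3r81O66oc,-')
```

'#'

Pattern: one or more of a word character; then exactly 4 of any character, then exactly 3 of any character except [3akz]; then one or more of a digit; then optionally a word character, then optionally a literal '6', then one or more of a non-digit.
Matches: at [0:16] → 'YBhwy3r81O66oc,-'.
Each match is replaced by '#'.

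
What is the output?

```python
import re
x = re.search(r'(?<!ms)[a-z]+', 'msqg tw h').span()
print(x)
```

(0, 4)

The negative lookahead/lookbehind blocks any match where the forbidden context is present.
The match spans [0:4] → 'msqg'.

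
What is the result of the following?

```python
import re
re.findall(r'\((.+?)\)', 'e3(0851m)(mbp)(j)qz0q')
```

['0851m', 'mbp', 'j']

With the lazy modifier that quantifier settles for the fewest repetitions that let the rest of the pattern succeed (the atoms after it are unaffected and can still be greedy).
Scanning left to right: at [2:9] match '(0851m)', group 1 = '0851m'; at [9:14] match '(mbp)', group 1 = 'mbp'; at [14:17] match '(j)', group 1 = 'j'.
One capturing group, so `findall` returns just the captured substring from each match — 3 in all.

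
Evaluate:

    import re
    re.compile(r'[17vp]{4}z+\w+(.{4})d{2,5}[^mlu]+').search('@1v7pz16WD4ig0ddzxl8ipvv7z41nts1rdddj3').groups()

Pattern: exactly 4 of one of [17vp], then one or more of a literal 'z', then one or more of a word character; then exactly 4 of any character (captured); then 2 to 5 of the literal 'd', then one or more of any character except [mlu].
`re.search` scans for the first position where the pattern succeeds.
The match spans [1:38] → '1v7pz16WD4ig0ddzxl8ipvv7z41nts1rdddj3'.
Captured: group 1 = 's1rd'.

('s1rd',)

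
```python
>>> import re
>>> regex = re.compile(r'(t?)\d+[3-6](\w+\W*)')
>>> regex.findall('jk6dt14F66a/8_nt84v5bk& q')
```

[('t', 'F66a/'), ('t', 'v5bk& ')]

Pattern: optionally a literal 't' (captured); then one or more of a digit, then a character in [3-6]; then one or more of a word character, then zero or more of a non-word character (captured).
With 2 capturing groups, `findall` returns a 2-tuple per match.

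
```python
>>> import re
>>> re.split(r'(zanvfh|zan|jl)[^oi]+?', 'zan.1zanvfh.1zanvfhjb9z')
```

['', 'zan', '1', 'zanvfh', '1', 'zanvfh', 'b9z']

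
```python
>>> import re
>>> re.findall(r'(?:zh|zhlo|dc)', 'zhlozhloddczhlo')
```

['zh', 'zh', 'dc', 'zh']

The regex engine tests alternatives in the order written; an earlier branch that matches wins even if a later one would match more.
Since nothing is captured, `findall` lists the 4 matched substrings directly.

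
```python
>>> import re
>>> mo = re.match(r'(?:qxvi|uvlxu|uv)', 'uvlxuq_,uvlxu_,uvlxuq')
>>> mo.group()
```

Alternation isn't longest-match — the leftmost alternative that fits at this position is chosen.
`match` is anchored at position 0; if the pattern doesn't fit there, it returns None.
The match spans [0:5] → 'uvlxu'.

'uvlxu'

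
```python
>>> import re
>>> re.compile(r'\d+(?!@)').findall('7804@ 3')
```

The negative lookaround is zero-width — it rules out positions where the adjacent text would match, without consuming anything.
Matches: at [0:3] → '780'; at [6:7] → '3'.
Since nothing is captured, `findall` lists the 2 matched substrings directly.

['780', '3']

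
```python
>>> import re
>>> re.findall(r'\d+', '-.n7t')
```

['7']

Pattern: one or more of a digit.
Matches: at [3:4] → '7'.
`findall` yields the raw match text (1 of them) because the pattern has no groups.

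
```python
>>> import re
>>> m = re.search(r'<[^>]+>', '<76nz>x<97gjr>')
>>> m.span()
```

(0, 6)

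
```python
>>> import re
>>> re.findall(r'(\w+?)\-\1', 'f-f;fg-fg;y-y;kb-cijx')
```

['f', 'fg', 'y']

`\1` is not a pattern — it's the concrete string captured by group 1, re-applied verbatim.
Walking the string: at [0:3] match 'f-f', group 1 = 'f'; at [4:9] match 'fg-fg', group 1 = 'fg'; at [10:13] match 'y-y', group 1 = 'y'.
`findall` collects group 1 from each match (3 total).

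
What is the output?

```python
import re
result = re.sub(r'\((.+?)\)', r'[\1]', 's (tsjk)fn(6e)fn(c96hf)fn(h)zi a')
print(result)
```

s [tsjk]fn[6e]fn[c96hf]fn[h]zi a

The `?` after the quantifier makes it lazy — it takes as little as possible before letting the rest of the pattern try.
`\1` in the replacement pulls in group 1's text for each match.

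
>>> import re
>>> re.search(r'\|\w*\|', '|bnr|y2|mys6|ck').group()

'|bnr|'

The match spans [0:5] → '|bnr|'.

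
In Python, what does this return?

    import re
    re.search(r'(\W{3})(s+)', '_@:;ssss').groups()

('@:;', 'ssss')

The pattern matches exactly 3 of a non-word character (captured); then one or more of a literal 's' (captured).
`re.search` scans for the first position where the pattern succeeds.
The match spans [1:8] → '@:;ssss'.
Captured: group 1 = '@:;', group 2 = 'ssss'.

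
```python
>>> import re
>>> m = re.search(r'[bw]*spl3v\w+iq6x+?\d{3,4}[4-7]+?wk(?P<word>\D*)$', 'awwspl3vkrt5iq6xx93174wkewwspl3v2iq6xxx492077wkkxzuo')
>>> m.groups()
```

('kxzuo',)

Pattern: zero or more of one of [bw], then the literal 'spl', then the literal '3v'; then one or more of a word character, then the literal 'iq6', then one or more of the literal 'x' (lazy); then 3 to 4 of a digit, then one or more of a character in [4-7] (lazy), then the literal 'wk'; then zero or more of a non-digit (captured as 'word'); then anchored at the end.
Unlike `match`, `search` isn't anchored — it looks for the pattern anywhere in the string.
The match spans [1:52] → 'wwspl3vkrt5iq6xx93174wkewwspl3v2iq6xxx492077wkkxzuo'.
Captured: group 1 = 'kxzuo'.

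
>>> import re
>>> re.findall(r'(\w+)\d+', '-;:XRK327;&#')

The pattern matches one or more of a word character (captured); then one or more of a digit.
Matches: at [3:9] match 'XRK327', group 1 = 'XRK32'.
With a single group, `findall` returns only what that group captured — 1 item.

['XRK32']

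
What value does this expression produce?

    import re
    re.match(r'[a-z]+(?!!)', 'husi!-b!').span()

`(?!…)`/`(?<!…)` only lets a position through if the neighbouring text does NOT match; no characters are consumed.
`re.match` only tries the pattern at the start of the string.
The match spans [0:3] → 'hus'.

(0, 3)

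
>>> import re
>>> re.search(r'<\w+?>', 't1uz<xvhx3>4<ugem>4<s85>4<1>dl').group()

The match spans [4:11] → '<xvhx3>'.

'<xvhx3>'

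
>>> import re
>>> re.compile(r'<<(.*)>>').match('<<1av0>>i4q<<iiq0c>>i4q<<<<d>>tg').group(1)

With `match`, the pattern is implicitly anchored at the beginning.
The match spans [0:30] → '<<1av0>>i4q<<iiq0c>>i4q<<<<d>>'.
Captured: group 1 = '1av0>>i4q<<iiq0c>>i4q<<<<d'.

'1av0>>i4q<<iiq0c>>i4q<<<<d'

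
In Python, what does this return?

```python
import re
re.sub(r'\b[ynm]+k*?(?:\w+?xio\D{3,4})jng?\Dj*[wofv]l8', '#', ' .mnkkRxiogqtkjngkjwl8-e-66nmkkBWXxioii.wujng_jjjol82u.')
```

The pattern matches a word boundary (`\b`, zero-width); then one or more of one of [ynm], then zero or more of the literal 'k' (lazy); then one or more of a word character (lazy), then the literal 'xio', then 3 to 4 of a non-digit (non-capturing group); then the literal 'jn', then optionally the literal 'g', then a non-digit; then zero or more of the literal 'j', then one of [wofv], then the literal 'l8'.
Matches: at [2:22] → 'mnkkRxiogqtkjngkjwl8'.
Each match is replaced by '#'.

' .#-e-66nmkkBWXxioii.wujng_jjjol82u.'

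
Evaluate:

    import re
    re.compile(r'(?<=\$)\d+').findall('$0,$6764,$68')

['0', '6764', '68']

The positive lookaround only admits positions where the adjacent text matches; those characters stay outside the span.
Matches: at [1:2] → '0'; at [4:8] → '6764'; at [10:12] → '68'.
No capturing groups, so `findall` returns the 3 full match strings.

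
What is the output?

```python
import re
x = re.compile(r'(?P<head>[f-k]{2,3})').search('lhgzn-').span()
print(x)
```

(1, 3)

This matches 2 to 3 of a character in [f-k] (captured as 'head').
Unlike `match`, `search` isn't anchored — it looks for the pattern anywhere in the string.
The match spans [1:3] → 'hg'.
Captured: group 1 = 'hg'.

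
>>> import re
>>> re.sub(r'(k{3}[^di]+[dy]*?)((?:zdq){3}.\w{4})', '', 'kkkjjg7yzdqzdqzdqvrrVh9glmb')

This matches exactly 3 of the literal 'k', then one or more of any character except [di], then zero or more of one of [dy] (lazy) (captured); then the literal 'zdq' repeated 3 times, then any character, then exactly 4 of a word character (captured).
Every occurrence is swapped for ''.

'9glmb'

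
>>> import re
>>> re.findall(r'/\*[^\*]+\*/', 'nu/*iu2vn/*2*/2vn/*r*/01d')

`findall` yields the raw match text (2 of them) because the pattern has no groups.

['/*2*/', '/*r*/']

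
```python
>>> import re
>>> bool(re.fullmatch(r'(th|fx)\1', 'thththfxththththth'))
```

`\1` is not a pattern — it's the concrete string captured by group 1, re-applied verbatim.
For `fullmatch`, every character of the input must be accounted for by the pattern.
Here the pattern can't cover the whole string, so the call returns None, and `bool(None)` is False.

False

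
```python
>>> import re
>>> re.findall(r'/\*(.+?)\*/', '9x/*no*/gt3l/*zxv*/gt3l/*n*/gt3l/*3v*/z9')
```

['no', 'zxv', 'n', '3v']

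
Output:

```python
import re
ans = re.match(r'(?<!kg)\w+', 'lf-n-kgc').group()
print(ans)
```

Because the assertion is negative and zero-width, positions next to the forbidden text are skipped.
With `match`, the pattern is implicitly anchored at the beginning.
The match spans [0:2] → 'lf'.

lf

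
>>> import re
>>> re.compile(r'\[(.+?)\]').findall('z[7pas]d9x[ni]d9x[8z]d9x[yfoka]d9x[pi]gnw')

['7pas', 'ni', '8z', 'yfoka', 'pi']

The `?` after the quantifier makes it lazy — it takes as little as possible before letting the rest of the pattern try.
Matches: at [1:7] match '[7pas]', group 1 = '7pas'; at [10:14] match '[ni]', group 1 = 'ni'; at [17:21] match '[8z]', group 1 = '8z'; at [24:31] match '[yfoka]', group 1 = 'yfoka'; at [34:38] match '[pi]', group 1 = 'pi'.
Because there's exactly one group, `findall` drops the full match and keeps group 1 from each hit.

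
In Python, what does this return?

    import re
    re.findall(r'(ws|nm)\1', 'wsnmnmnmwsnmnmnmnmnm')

`\1` is not a pattern — it's the concrete string captured by group 1, re-applied verbatim.
Walking the string: at [2:6] match 'nmnm', group 1 = 'nm'; at [10:14] match 'nmnm', group 1 = 'nm'; at [14:18] match 'nmnm', group 1 = 'nm'.
`findall` collects group 1 from each match (3 total).

['nm', 'nm', 'nm']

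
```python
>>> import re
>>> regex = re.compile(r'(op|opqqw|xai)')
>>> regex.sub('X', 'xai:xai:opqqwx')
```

'X:X:Xqqwx'

The regex engine tests alternatives in the order written; an earlier branch that matches wins even if a later one would match more.
Matches: at [0:3] → 'xai'; at [4:7] → 'xai'; at [8:10] → 'op'.
Every occurrence is swapped for 'X'.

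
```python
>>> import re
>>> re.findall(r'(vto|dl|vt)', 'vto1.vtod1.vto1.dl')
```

`|` is ordered: at each position the engine commits to the first alternative that works.
One capturing group, so `findall` returns just the captured substring from each match — 4 in all.

['vto', 'vto', 'vto', 'dl']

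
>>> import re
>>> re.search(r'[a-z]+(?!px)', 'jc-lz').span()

Because the assertion is negative and zero-width, positions next to the forbidden text are skipped.
The match spans [0:2] → 'jc'.

(0, 2)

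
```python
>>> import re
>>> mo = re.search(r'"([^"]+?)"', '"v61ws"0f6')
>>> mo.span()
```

(0, 7)

Unlike `match`, `search` isn't anchored — it looks for the pattern anywhere in the string.
The match spans [0:7] → '"v61ws"'.
Captured: group 1 = 'v61ws'.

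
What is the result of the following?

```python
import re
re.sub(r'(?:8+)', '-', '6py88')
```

'6py-'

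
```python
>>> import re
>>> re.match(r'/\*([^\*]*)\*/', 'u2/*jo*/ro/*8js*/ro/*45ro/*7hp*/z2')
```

None

With `match`, the pattern is implicitly anchored at the beginning.
Here the string doesn't start with a match, so the call returns None.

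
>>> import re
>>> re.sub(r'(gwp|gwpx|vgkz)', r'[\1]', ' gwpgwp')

' [gwp][gwp]'

Matches: at [1:4] → 'gwp'; at [4:7] → 'gwp'.
The replacement refers to a captured group, so each match is rewritten using its own captured text.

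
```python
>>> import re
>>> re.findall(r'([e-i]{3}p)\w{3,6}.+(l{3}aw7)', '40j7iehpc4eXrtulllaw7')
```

[('iehp', 'lllaw7')]

This matches exactly 3 of a character in [e-i], then a literal 'p' (captured); then 3 to 6 of a word character; then one or more of any character; then exactly 3 of a literal 'l', then the literal 'aw7' (captured).
Matches: at [4:21] match 'iehpc4eXrtulllaw7', groups = ('iehp', 'lllaw7').
2 groups means the one result is a tuple of 2 captured strings — 1 here.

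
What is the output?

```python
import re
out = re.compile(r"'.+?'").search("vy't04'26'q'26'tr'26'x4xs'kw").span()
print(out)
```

`search` walks the string left to right and returns the first match it finds.
The match spans [2:7] → "'t04'".

(2, 7)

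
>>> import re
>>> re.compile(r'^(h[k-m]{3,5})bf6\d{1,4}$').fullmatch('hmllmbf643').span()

(0, 10)

Pattern: anchored at the start of the string; then the literal 'h', then 3 to 5 of a character in [k-m] (captured); then the literal 'bf6', then 1 to 4 of a digit; then anchored at the end.
`re.fullmatch` requires the pattern to consume the entire string.
The match spans [0:10] → 'hmllmbf643'.
Captured: group 1 = 'hmllm'.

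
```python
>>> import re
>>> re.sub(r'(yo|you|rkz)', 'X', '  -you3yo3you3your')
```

The regex engine tests alternatives in the order written; an earlier branch that matches wins even if a later one would match more.
Matches: at [3:5] → 'yo'; at [7:9] → 'yo'; at [10:12] → 'yo'; at [14:16] → 'yo'.
Every occurrence is swapped for 'X'.

'  -Xu3X3Xu3Xur'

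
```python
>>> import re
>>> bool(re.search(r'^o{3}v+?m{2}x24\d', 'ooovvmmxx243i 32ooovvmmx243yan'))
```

False

The pattern matches anchored at the start of the string; then exactly 3 of the literal 'o', then one or more of the literal 'v' (lazy); then exactly 2 of a literal 'm'; then the literal 'x24', then a digit.
Unlike `match`, `search` isn't anchored — it looks for the pattern anywhere in the string.
Here nothing in the string fits, so the call returns None, and `bool(None)` is False.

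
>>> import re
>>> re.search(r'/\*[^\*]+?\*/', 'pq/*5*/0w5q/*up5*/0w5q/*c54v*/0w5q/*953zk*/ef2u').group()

'/*5*/'

`re.search` tries every starting position until one works.
The match spans [2:7] → '/*5*/'.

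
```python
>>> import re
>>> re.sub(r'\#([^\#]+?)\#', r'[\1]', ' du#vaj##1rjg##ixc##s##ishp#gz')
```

The replacement refers to a captured group, so each match is rewritten using its own captured text.

' du[vaj][1rjg][ixc][s][ishp]gz'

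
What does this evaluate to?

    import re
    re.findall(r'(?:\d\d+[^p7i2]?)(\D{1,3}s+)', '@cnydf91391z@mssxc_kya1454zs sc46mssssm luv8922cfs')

['@mss', 's s', 'ssss', 'fs']

Pattern: a digit, then one or more of a digit, then optionally any character except [p7i2] (non-capturing group); then 1 to 3 of a non-digit, then one or more of the literal 's' (captured).
Walking the string: at [6:16] match '91391z@mss', group 1 = '@mss'; at [22:30] match '1454zs s', group 1 = 's s'; at [31:38] match '46mssss', group 1 = 'ssss'; at [43:50] match '8922cfs', group 1 = 'fs'.
`findall` collects group 1 from each match (4 total).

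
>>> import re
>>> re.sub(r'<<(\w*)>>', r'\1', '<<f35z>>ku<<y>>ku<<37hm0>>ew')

`\1` in the replacement pulls in group 1's text for each match.

'f35zkuyku37hm0ew'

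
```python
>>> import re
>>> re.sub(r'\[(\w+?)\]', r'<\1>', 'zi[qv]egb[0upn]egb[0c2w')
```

'zi<qv>egb<0upn>egb[0c2w'

Matches: at [2:6] → '[qv]'; at [9:15] → '[0upn]'.
`\1` in the replacement pulls in group 1's text for each match.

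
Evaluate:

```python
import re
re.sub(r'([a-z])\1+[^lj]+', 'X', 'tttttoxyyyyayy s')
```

'X'

A backreference is literal: `\1` must see the identical characters the first group matched.
Each match is replaced by 'X'.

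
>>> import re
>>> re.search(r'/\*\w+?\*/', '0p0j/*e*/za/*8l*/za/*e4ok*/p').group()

'/*e*/'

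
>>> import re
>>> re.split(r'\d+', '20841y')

This matches one or more of a digit.
Matches to split on: at [0:5] → '20841'.
`split` removes every match and returns the 2 fragments in between.

['', 'y']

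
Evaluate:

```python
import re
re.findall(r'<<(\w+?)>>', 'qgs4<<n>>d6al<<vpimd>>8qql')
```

One capturing group, so `findall` returns just the captured substring from each match — 2 in all.

['n', 'vpimd']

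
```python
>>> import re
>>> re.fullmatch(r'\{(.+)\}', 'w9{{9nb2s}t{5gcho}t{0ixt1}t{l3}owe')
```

None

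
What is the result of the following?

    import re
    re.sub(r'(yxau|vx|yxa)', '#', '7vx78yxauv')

Alternation tries branches left to right and keeps the first one that lets the overall match succeed at that position.
Every occurrence is swapped for '#'.

'7#78#v'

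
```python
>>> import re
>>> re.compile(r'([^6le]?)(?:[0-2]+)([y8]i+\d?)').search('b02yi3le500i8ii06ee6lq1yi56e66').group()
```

This matches optionally any character except [6le] (captured); then one or more of a character in [0-2] (non-capturing group); then one of [y8], then one or more of the literal 'i', then optionally a digit (captured).
`re.search` scans for the first position where the pattern succeeds.
The match spans [0:6] → 'b02yi3'.
Captured: group 1 = 'b', group 2 = 'yi3'.

'b02yi3'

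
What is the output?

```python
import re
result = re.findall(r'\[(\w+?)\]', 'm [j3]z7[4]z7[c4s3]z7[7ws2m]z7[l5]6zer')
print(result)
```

Scanning left to right: at [2:6] match '[j3]', group 1 = 'j3'; at [8:11] match '[4]', group 1 = '4'; at [13:19] match '[c4s3]', group 1 = 'c4s3'; at [21:28] match '[7ws2m]', group 1 = '7ws2m'; at [30:34] match '[l5]', group 1 = 'l5'.
`findall` collects group 1 from each match (5 total).

['j3', '4', 'c4s3', '7ws2m', 'l5']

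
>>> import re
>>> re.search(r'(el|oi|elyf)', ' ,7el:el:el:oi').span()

The match spans [3:5] → 'el'.

(3, 5)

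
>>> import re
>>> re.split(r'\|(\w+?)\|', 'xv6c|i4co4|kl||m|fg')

Because the pattern has a capturing group, `split` also inserts each captured text between the pieces.

['xv6c', 'i4co4', 'kl|', 'm', 'fg']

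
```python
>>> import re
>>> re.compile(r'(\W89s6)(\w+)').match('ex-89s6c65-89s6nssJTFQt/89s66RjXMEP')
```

With `match`, the pattern is implicitly anchored at the beginning.
Here the string doesn't start with a match, so the call returns None.

None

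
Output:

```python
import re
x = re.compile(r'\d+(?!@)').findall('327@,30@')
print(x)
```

The negative lookahead/lookbehind blocks any match where the forbidden context is present.
Matches: at [0:2] → '32'; at [5:6] → '3'.
`findall` yields the raw match text (2 of them) because the pattern has no groups.

['32', '3']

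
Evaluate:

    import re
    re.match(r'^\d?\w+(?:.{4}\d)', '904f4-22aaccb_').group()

The pattern matches anchored at the start of the string; then optionally a digit, then one or more of a word character; then exactly 4 of any character, then a digit (non-capturing group).
`match` is anchored at position 0; if the pattern doesn't fit there, it returns None.
The match spans [0:8] → '904f4-22'.

'904f4-22'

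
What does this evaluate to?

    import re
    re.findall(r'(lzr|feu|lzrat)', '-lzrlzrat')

The regex engine tests alternatives in the order written; an earlier branch that matches wins even if a later one would match more.
Scanning left to right: at [1:4] match 'lzr', group 1 = 'lzr'; at [4:7] match 'lzr', group 1 = 'lzr'.
Because there's exactly one group, `findall` drops the full match and keeps group 1 from each hit.

['lzr', 'lzr']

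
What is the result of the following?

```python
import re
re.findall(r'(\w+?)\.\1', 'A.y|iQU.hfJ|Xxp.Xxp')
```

['Xxp']

The backreference `\1` re-matches whatever the first group consumed, character for character.
Scanning left to right: at [12:19] match 'Xxp.Xxp', group 1 = 'Xxp'.
`findall` collects group 1 from the one match (1 total).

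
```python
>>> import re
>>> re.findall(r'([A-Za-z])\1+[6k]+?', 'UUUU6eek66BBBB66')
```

After group 1 captures some text, `\1` only succeeds where that same text appears again.
One capturing group, so `findall` returns just the captured substring from each match — 3 in all.

['U', 'e', 'B']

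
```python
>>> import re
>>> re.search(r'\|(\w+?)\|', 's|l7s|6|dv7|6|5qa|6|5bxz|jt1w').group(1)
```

'l7s'

`search` walks the string left to right and returns the first match it finds.
The match spans [1:6] → '|l7s|'.
Captured: group 1 = 'l7s'.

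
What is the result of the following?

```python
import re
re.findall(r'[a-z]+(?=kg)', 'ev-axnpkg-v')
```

The `(?=…)`/`(?<=…)` assertion just peeks at neighbouring text; it doesn't advance the match position.
With no groups in the pattern, `findall` gives back each whole match — 1 here.

['axnp']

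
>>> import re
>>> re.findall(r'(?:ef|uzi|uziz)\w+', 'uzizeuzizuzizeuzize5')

['uzizeuzizuzizeuzize5']

Scanning left to right: at [0:20] → 'uzizeuzizuzizeuzize5'.
With no groups in the pattern, `findall` gives back each whole match — 1 here.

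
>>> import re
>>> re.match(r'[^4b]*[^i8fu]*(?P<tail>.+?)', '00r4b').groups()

('b',)

This matches zero or more of any character except [4b], then zero or more of any character except [i8fu]; then one or more of any character (lazy) (captured as 'tail').
`re.match` won't scan ahead — the pattern has to work from the very first character.
The match spans [0:5] → '00r4b'.
Captured: group 1 = 'b'.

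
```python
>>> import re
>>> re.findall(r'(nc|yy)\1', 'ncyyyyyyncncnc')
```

['yy', 'nc']

A backreference is literal: `\1` must see the identical characters the first group matched.
Scanning left to right: at [2:6] match 'yyyy', group 1 = 'yy'; at [8:12] match 'ncnc', group 1 = 'nc'.
With a single group, `findall` returns only what that group captured — 2 items.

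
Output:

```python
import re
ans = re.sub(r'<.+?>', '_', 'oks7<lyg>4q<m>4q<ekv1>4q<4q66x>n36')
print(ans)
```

oks7_4q_4q_4q_n36

The `?` after the quantifier makes it lazy — it takes as little as possible before letting the rest of the pattern try.
`sub` substitutes '_' at each match site.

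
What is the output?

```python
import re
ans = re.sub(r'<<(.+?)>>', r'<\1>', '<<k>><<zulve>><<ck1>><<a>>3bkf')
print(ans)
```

<k><zulve><ck1><a>3bkf

A non-greedy quantifier consumes as few characters as it can — just enough that the remainder of the pattern still matches from where it stops; whatever follows it matches normally.
Matches: at [0:5] → '<<k>>'; at [5:14] → '<<zulve>>'; at [14:21] → '<<ck1>>'; at [21:26] → '<<a>>'.
Each match is replaced using the text its own group 1 captured.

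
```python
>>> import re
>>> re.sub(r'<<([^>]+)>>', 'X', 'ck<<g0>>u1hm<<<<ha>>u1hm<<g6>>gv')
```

Matches: at [2:8] → '<<g0>>'; at [12:20] → '<<<<ha>>'; at [24:30] → '<<g6>>'.
Every occurrence is swapped for 'X'.

'ckXu1hmXu1hmXgv'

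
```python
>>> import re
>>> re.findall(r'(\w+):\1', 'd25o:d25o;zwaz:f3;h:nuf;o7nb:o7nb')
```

['d25o', 'o7nb']

The backreference `\1` re-matches whatever the first group consumed, character for character.
Walking the string: at [0:9] match 'd25o:d25o', group 1 = 'd25o'; at [24:33] match 'o7nb:o7nb', group 1 = 'o7nb'.
With a single group, `findall` returns only what that group captured — 2 items.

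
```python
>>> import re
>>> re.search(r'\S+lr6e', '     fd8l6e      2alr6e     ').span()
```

Pattern: one or more of a non-whitespace character; then the literal 'l', then the literal 'r6e'.
`search` walks the string left to right and returns the first match it finds.
The match spans [17:23] → '2alr6e'.

(17, 23)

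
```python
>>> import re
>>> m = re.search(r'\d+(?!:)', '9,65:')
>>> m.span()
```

(0, 1)

Because the assertion is negative and zero-width, positions next to the forbidden text are skipped.
Unlike `match`, `search` isn't anchored — it looks for the pattern anywhere in the string.
The match spans [0:1] → '9'.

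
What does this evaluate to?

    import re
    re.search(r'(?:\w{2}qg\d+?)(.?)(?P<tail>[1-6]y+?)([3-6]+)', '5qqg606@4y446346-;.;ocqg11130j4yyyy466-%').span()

The pattern matches exactly 2 of a word character, then the literal 'qg', then one or more of a digit (lazy) (non-capturing group); then optionally any character (captured); then a character in [1-6], then one or more of the literal 'y' (lazy) (captured as 'tail'); then one or more of a character in [3-6] (captured).
The match spans [0:16] → '5qqg606@4y446346'.

(0, 16)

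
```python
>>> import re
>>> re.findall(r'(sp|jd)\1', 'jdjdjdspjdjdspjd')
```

['jd', 'jd']

The backreference `\1` re-matches whatever the first group consumed, character for character.
With a single group, `findall` returns only what that group captured — 2 items.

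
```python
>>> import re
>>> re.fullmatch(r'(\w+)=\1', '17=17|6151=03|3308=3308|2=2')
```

None

For `fullmatch`, every character of the input must be accounted for by the pattern.
Here there's no way to consume every character, so the call returns None.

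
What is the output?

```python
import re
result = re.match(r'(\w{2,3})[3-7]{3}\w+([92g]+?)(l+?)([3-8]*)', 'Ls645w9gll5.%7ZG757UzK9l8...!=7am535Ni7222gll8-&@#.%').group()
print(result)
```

This matches 2 to 3 of a word character (captured); then exactly 3 of a character in [3-7], then one or more of a word character; then one or more of one of [92g] (lazy) (captured); then one or more of a literal 'l' (lazy) (captured); then zero or more of a character in [3-8] (captured).
Because the quantifier is non-greedy, it stops expanding at the earliest point where the rest of the pattern can succeed.
`re.match` won't scan ahead — the pattern has to work from the very first character.
The match spans [0:9] → 'Ls645w9gl'.
Captured: group 1 = 'Ls', group 2 = 'g', group 3 = 'l', group 4 = ''.

Ls645w9gl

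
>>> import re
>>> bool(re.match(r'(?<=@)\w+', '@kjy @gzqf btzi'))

False

The `(?=…)`/`(?<=…)` assertion just peeks at neighbouring text; it doesn't advance the match position.
`re.match` only tries the pattern at the start of the string.
Here position 0 doesn't satisfy it, so the call returns None, and `bool(None)` is False.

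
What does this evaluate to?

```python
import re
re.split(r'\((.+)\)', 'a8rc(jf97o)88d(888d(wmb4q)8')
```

`re.split` interleaves the captured-group text with the surrounding fragments.

['a8rc', 'jf97o)88d(888d(wmb4q', '8']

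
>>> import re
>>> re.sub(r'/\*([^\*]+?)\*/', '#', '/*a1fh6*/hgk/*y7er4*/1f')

'#hgk#1f'

Each match is replaced by '#'.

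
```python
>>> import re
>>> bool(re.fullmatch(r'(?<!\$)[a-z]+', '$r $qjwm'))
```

False

Because the assertion is negative and zero-width, positions next to the forbidden text are skipped.
`re.fullmatch` requires the pattern to consume the entire string.
Here the pattern can't cover the whole string, so the call returns None, and `bool(None)` is False.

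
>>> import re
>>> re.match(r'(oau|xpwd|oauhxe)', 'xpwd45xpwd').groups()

('xpwd',)

`re.match` only tries the pattern at the start of the string.
The match spans [0:4] → 'xpwd'.
Captured: group 1 = 'xpwd'.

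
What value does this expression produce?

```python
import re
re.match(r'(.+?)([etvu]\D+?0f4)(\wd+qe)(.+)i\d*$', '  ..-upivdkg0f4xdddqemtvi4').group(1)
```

'  ..-'

The match spans [0:26] → '  ..-upivdkg0f4xdddqemtvi4'.
Captured: group 1 = '  ..-', group 2 = 'upivdkg0f4', group 3 = 'xdddqe', group 4 = 'mtv'.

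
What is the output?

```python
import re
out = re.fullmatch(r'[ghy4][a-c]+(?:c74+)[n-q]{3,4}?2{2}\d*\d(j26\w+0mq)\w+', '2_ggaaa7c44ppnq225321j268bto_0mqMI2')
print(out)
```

None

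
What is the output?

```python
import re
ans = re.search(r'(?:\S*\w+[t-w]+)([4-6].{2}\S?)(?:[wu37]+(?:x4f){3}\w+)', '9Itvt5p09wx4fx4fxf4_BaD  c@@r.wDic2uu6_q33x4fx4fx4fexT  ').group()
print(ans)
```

c@@r.wDic2uu6_q33x4fx4fx4fexT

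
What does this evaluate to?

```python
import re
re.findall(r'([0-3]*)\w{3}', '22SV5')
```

One capturing group, so `findall` returns just the captured substring from the one match — 1 in all.

['22']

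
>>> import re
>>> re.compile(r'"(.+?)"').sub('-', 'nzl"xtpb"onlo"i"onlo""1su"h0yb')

'nzl-onlo-onlo-h0yb'

With the lazy modifier that quantifier settles for the fewest repetitions that let the rest of the pattern succeed (the atoms after it are unaffected and can still be greedy).
Matches: at [3:9] → '"xtpb"'; at [13:16] → '"i"'; at [20:26] → '""1su"'.
Every occurrence is swapped for '-'.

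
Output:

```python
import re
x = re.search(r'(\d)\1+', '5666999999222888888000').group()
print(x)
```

`\1` is not a pattern — it's the concrete string captured by group 1, re-applied verbatim.
`search` walks the string left to right and returns the first match it finds.
The match spans [1:4] → '666'.
Captured: group 1 = '6'.

666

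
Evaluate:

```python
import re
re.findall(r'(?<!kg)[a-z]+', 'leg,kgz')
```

['leg', 'kgz']

A negative assertion filters positions out without eating any characters.
`findall` yields the raw match text (2 of them) because the pattern has no groups.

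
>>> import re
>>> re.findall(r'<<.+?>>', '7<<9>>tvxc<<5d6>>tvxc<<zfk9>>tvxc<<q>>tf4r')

A `+?`/`*?`/`{m,n}?` starts at its minimum and grows only as far as needed for what follows to match.
Matches: at [1:6] → '<<9>>'; at [10:17] → '<<5d6>>'; at [21:29] → '<<zfk9>>'; at [33:38] → '<<q>>'.
No capturing groups, so `findall` returns the 4 full match strings.

['<<9>>', '<<5d6>>', '<<zfk9>>', '<<q>>']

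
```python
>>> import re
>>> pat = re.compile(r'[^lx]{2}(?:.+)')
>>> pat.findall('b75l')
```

Pattern: exactly 2 of any character except [lx]; then one or more of any character (non-capturing group).
With no groups in the pattern, `findall` gives back each whole match — 1 here.

['b75l']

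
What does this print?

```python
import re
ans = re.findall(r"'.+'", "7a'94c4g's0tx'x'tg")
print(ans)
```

["'94c4g's0tx'x'"]

Scanning left to right: at [2:16] → "'94c4g's0tx'x'".
Since nothing is captured, `findall` lists the 1 matched substring directly.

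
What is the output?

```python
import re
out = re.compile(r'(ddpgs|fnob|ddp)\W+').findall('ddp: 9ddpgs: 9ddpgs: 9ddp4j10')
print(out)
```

['ddp', 'ddpgs', 'ddpgs']

`findall` collects group 1 from each match (3 total).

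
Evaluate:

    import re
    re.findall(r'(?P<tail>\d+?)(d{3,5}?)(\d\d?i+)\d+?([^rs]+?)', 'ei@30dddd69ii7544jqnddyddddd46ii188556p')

[('30', 'dddd', '69ii', '5')]

This matches one or more of a digit (lazy) (captured as 'tail'); then 3 to 5 of a literal 'd' (lazy) (captured); then a digit, then optionally a digit, then one or more of the literal 'i' (captured); then one or more of a digit (lazy); then one or more of any character except [rs] (lazy) (captured).
A `+?`/`*?`/`{m,n}?` starts at its minimum and grows only as far as needed for what follows to match.
Walking the string: at [3:15] match '30dddd69ii75', groups = ('30', 'dddd', '69ii', '5').
With 4 capturing groups, `findall` returns a 4-tuple per match.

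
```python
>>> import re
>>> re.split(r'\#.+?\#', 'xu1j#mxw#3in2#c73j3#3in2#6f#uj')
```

['xu1j', '3in2', '3in2', 'uj']

Lazy quantifiers expand one character at a time until the remainder of the pattern can match.
Splitting on the pattern gives 4 pieces.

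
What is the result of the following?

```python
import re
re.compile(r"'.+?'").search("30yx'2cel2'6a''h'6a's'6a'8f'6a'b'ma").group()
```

"'2cel2'"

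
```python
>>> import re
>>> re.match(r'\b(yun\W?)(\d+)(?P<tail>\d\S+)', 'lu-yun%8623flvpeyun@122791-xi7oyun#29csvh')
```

None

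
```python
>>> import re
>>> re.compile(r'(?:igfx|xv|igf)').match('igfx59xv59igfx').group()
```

'igfx'

Alternation isn't longest-match — the leftmost alternative that fits at this position is chosen.
`re.match` only tries the pattern at the start of the string.
The match spans [0:4] → 'igfx'.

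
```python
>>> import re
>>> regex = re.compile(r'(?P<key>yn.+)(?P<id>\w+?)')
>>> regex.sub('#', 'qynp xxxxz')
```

The pattern matches the literal 'yn', then one or more of any character (captured as 'key'); then one or more of a word character (lazy) (captured as 'id').
Matches: at [1:10] → 'ynp xxxxz'.
Each match is replaced by '#'.

'q#'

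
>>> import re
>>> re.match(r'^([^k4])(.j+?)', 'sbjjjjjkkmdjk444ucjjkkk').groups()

('s', 'bj')

The match spans [0:3] → 'sbj'.
Captured: group 1 = 's', group 2 = 'bj'.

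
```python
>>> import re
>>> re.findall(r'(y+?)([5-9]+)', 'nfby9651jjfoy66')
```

[('y', '965'), ('y', '66')]

Pattern: one or more of a literal 'y' (lazy) (captured); then one or more of a character in [5-9] (captured).
Matches: at [3:7] match 'y965', groups = ('y', '965'); at [12:15] match 'y66', groups = ('y', '66').
2 groups means each result is a tuple of 2 captured strings — 2 here.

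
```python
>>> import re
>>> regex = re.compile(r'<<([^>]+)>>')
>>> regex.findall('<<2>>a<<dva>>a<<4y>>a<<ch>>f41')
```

Matches: at [0:5] match '<<2>>', group 1 = '2'; at [6:13] match '<<dva>>', group 1 = 'dva'; at [14:20] match '<<4y>>', group 1 = '4y'; at [21:27] match '<<ch>>', group 1 = 'ch'.
`findall` collects group 1 from each match (4 total).

['2', 'dva', '4y', 'ch']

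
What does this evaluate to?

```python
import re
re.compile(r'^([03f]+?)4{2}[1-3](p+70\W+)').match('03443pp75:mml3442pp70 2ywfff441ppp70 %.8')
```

Pattern: anchored at the start of the string; then one or more of one of [03f] (lazy) (captured); then exactly 2 of a literal '4', then a character in [1-3]; then one or more of the literal 'p', then the literal '70', then one or more of a non-word character (captured).
`re.match` won't scan ahead — the pattern has to work from the very first character.
Here the pattern fails at index 0, so the call returns None.

None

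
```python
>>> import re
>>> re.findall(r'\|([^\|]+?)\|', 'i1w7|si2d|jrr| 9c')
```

`findall` collects group 1 from the one match (1 total).

['si2d']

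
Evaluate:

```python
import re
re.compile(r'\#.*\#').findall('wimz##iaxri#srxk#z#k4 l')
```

Walking the string: at [4:19] → '##iaxri#srxk#z#'.
`findall` yields the raw match text (1 of them) because the pattern has no groups.

['##iaxri#srxk#z#']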